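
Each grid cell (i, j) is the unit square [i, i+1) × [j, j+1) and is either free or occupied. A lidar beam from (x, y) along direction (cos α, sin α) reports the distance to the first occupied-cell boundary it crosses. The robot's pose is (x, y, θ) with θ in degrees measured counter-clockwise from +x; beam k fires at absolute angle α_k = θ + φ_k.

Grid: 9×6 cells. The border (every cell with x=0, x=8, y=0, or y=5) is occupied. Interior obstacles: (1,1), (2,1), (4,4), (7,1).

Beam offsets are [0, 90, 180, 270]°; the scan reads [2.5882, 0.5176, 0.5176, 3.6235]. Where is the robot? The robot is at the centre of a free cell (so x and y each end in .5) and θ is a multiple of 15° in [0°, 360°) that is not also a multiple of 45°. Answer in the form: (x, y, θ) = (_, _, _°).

Enumerate (i+0.5, j+0.5, θ) over the 24 free cells and 16 admissible headings. For each, cast all 4 beams and compare to the given ranges.
  (7.5, 2.5, 75°): beam 1 = 1.9319 ≠ 2.5882 ✗
  (1.5, 2.5, 195°): beam 1 = 0.5176 ≠ 2.5882 ✗
  (1.5, 4.5, 150°): beam 1 = 0.5774 ≠ 2.5882 ✗
  …
  (5.5, 4.5, 345°): r_1=2.5882, r_2=0.5176, r_3=0.5176, r_4=3.6235 — all match ✓
Only this pose fits every beam.

(x, y, θ) = (5.5, 4.5, 345°)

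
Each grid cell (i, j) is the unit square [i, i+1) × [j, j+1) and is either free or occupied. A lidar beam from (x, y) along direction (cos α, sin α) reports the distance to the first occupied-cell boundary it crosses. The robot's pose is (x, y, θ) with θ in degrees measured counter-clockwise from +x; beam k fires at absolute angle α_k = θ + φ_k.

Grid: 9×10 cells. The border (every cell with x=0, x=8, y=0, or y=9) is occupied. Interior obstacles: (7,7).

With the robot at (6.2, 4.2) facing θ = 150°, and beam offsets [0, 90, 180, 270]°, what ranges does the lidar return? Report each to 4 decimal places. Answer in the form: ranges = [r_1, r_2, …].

ranges = [6.0044, 3.6950, 2.0785, 3.2332]

beam 1: φ=0°, α=150°
  cosα=-0.8660 sinα=0.5000 | (6,4) | tMaxX 0.2309 tMaxY 1.6000 | tΔX 1.1547 tΔY 2.0000
    t=0.2309 [x] (5,4)
    t=1.3856 [x] (4,4)
    t=1.6000 [y] (4,5)
    t=2.5403 [x] (3,5)
    t=3.6000 [y] (3,6)
    t=3.6950 [x] (2,6)
    t=4.8497 [x] (1,6)
    t=5.6000 [y] (1,7)
    t=6.0044 [x] (0,7) — stop
  → r_1 = 6.0044
beam 2: φ=90°, α=240°
  cosα=-0.5000 sinα=-0.8660 | (6,4) | tMaxX 0.4000 tMaxY 0.2309 | tΔX 2.0000 tΔY 1.1547
    t=0.2309 [y] (6,3)
    t=0.4000 [x] (5,3)
    t=1.3856 [y] (5,2)
    t=2.4000 [x] (4,2)
    t=2.5403 [y] (4,1)
    t=3.6950 [y] (4,0) — stop
  → r_2 = 3.6950
beam 3: φ=180°, α=330°
  cosα=0.8660 sinα=-0.5000 | (6,4) | tMaxX 0.9238 tMaxY 0.4000 | tΔX 1.1547 tΔY 2.0000
    t=0.4000 [y] (6,3)
    t=0.9238 [x] (7,3)
    t=2.0785 [x] (8,3) — stop
  → r_3 = 2.0785
beam 4: φ=270°, α=60°
  cosα=0.5000 sinα=0.8660 | (6,4) | tMaxX 1.6000 tMaxY 0.9238 | tΔX 2.0000 tΔY 1.1547
    t=0.9238 [y] (6,5)
    t=1.6000 [x] (7,5)
    t=2.0785 [y] (7,6)
    t=3.2332 [y] (7,7) — stop
  → r_4 = 3.2332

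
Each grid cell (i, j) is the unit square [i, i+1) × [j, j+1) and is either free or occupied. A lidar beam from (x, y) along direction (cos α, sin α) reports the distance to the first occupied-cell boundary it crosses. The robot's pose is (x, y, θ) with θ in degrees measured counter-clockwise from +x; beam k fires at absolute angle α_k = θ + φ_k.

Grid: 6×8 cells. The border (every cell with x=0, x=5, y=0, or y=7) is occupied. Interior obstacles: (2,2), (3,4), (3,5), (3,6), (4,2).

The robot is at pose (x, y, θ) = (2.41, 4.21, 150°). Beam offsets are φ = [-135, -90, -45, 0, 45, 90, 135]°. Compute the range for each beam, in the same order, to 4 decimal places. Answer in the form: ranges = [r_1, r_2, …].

beam 1: φ=-135°, α=15°
  direction (0.9659, 0.2588); cell (2,4); t to first gridline: x 0.6108, y 3.0523 (then +1.0353 / +3.8637)
    (3,4) via x @ 0.6108  # hit
  → r_1 = 0.6108
beam 2: φ=-90°, α=60°
  direction (0.5000, 0.8660); cell (2,4); t to first gridline: x 1.1800, y 0.9122 (then +2.0000 / +1.1547)
    (2,5) via y @ 0.9122
    (3,5) via x @ 1.1800  # hit
  → r_2 = 1.1800
beam 3: φ=-45°, α=105°
  direction (-0.2588, 0.9659); cell (2,4); t to first gridline: x 1.5841, y 0.8179 (then +3.8637 / +1.0353)
    (2,5) via y @ 0.8179
    (1,5) via x @ 1.5841
    (1,6) via y @ 1.8531
    (1,7) via y @ 2.8884  # hit
  → r_3 = 2.8884
beam 4: φ=0°, α=150°
  direction (-0.8660, 0.5000); cell (2,4); t to first gridline: x 0.4734, y 1.5800 (then +1.1547 / +2.0000)
    (1,4) via x @ 0.4734
    (1,5) via y @ 1.5800
    (0,5) via x @ 1.6281  # hit
  → r_4 = 1.6281
beam 5: φ=45°, α=195°
  direction (-0.9659, -0.2588); cell (2,4); t to first gridline: x 0.4245, y 0.8114 (then +1.0353 / +3.8637)
    (1,4) via x @ 0.4245
    (1,3) via y @ 0.8114
    (0,3) via x @ 1.4597  # hit
  → r_5 = 1.4597
beam 6: φ=90°, α=240°
  direction (-0.5000, -0.8660); cell (2,4); t to first gridline: x 0.8200, y 0.2425 (then +2.0000 / +1.1547)
    (2,3) via y @ 0.2425
    (1,3) via x @ 0.8200
    (1,2) via y @ 1.3972
    (1,1) via y @ 2.5519
    (0,1) via x @ 2.8200  # hit
  → r_6 = 2.8200
beam 7: φ=135°, α=285°
  direction (0.2588, -0.9659); cell (2,4); t to first gridline: x 2.2796, y 0.2174 (then +3.8637 / +1.0353)
    (2,3) via y @ 0.2174
    (2,2) via y @ 1.2527  # hit
  → r_7 = 1.2527

ranges = [0.6108, 1.1800, 2.8884, 1.6281, 1.4597, 2.8200, 1.2527]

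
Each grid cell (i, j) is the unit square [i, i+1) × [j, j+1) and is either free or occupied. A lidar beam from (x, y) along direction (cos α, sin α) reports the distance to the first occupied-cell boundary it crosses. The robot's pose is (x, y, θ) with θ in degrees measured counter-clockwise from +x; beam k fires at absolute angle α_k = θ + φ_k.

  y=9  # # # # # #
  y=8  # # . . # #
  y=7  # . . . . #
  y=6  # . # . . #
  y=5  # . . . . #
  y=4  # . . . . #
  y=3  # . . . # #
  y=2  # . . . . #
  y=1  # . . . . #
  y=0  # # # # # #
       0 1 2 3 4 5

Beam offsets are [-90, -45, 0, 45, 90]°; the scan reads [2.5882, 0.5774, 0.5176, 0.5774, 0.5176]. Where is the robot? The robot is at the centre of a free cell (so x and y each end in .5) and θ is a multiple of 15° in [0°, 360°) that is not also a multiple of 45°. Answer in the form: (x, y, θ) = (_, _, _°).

The pose lattice has 28·16 = 448 candidates. Test each by forward raycasting.
  (2.5, 2.5, 165°): beam 1 = 5.7956 ≠ 2.5882 ✗
  (3.5, 7.5, 120°): beam 1 = 1.0000 ≠ 2.5882 ✗
  (3.5, 2.5, 165°): beam 1 = 5.6940 ≠ 2.5882 ✗
  (1.5, 3.5, 120°): beam 1 = 4.0415 ≠ 2.5882 ✗
  …
  (1.5, 7.5, 105°): r_1=2.5882, r_2=0.5774, r_3=0.5176, r_4=0.5774, r_5=0.5176 — all match ✓
Unique over the lattice → pose = (1.5, 7.5, 105°).

(x, y, θ) = (1.5, 7.5, 105°)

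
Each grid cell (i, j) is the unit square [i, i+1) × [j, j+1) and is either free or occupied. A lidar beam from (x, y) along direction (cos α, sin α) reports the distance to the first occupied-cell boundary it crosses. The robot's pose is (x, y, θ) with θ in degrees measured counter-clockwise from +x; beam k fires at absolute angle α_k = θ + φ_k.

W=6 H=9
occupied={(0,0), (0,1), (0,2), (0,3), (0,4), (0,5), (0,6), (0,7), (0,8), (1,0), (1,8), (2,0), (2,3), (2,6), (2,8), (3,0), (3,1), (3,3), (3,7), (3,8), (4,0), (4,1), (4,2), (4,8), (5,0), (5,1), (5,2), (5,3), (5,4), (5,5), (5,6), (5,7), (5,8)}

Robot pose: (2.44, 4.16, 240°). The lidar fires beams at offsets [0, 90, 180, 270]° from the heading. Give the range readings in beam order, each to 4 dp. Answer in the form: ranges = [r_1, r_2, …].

beam 1: φ=0°, α=240°
  cosα=-0.5000 sinα=-0.8660 | (2,4) | tMaxX 0.8800 tMaxY 0.1848 | tΔX 2.0000 tΔY 1.1547
    t=0.1848 [y] (2,3) — stop
  → r_1 = 0.1848
beam 2: φ=90°, α=330°
  cosα=0.8660 sinα=-0.5000 | (2,4) | tMaxX 0.6466 tMaxY 0.3200 | tΔX 1.1547 tΔY 2.0000
    t=0.3200 [y] (2,3) — stop
  → r_2 = 0.3200
beam 3: φ=180°, α=60°
  cosα=0.5000 sinα=0.8660 | (2,4) | tMaxX 1.1200 tMaxY 0.9699 | tΔX 2.0000 tΔY 1.1547
    t=0.9699 [y] (2,5)
    t=1.1200 [x] (3,5)
    t=2.1246 [y] (3,6)
    t=3.1200 [x] (4,6)
    t=3.2793 [y] (4,7)
    t=4.4341 [y] (4,8) — stop
  → r_3 = 4.4341
beam 4: φ=270°, α=150°
  cosα=-0.8660 sinα=0.5000 | (2,4) | tMaxX 0.5081 tMaxY 1.6800 | tΔX 1.1547 tΔY 2.0000
    t=0.5081 [x] (1,4)
    t=1.6628 [x] (0,4) — stop
  → r_4 = 1.6628

ranges = [0.1848, 0.3200, 4.4341, 1.6628]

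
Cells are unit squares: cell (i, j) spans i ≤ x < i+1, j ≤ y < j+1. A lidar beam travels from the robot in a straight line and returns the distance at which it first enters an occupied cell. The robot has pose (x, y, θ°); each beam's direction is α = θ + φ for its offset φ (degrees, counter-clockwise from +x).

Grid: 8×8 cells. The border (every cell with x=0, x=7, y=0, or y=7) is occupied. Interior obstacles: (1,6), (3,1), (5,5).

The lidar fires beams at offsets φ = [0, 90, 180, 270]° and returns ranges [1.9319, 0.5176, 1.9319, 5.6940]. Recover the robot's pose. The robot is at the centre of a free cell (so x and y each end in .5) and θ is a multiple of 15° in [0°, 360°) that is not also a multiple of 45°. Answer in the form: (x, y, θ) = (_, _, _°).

(x, y, θ) = (6.5, 3.5, 285°)

Enumerate (i+0.5, j+0.5, θ) over the 33 free cells and 16 admissible headings. For each, cast all 4 beams and compare to the given ranges.
  (6.5, 1.5, 195°): beam 3 = 0.5176 ≠ 1.9319 ✗
  (6.5, 5.5, 255°): beam 1 = 4.6587 ≠ 1.9319 ✗
  (4.5, 3.5, 165°): beam 1 = 3.6235 ≠ 1.9319 ✗
  (4.5, 5.5, 255°): beam 1 = 3.6235 ≠ 1.9319 ✗
  (5.5, 6.5, 165°): beam 3 = 1.5529 ≠ 1.9319 ✗
  …
  (6.5, 3.5, 285°): r_1=1.9319, r_2=0.5176, r_3=1.9319, r_4=5.6940 — all match ✓
Unique over the lattice → pose = (6.5, 3.5, 285°).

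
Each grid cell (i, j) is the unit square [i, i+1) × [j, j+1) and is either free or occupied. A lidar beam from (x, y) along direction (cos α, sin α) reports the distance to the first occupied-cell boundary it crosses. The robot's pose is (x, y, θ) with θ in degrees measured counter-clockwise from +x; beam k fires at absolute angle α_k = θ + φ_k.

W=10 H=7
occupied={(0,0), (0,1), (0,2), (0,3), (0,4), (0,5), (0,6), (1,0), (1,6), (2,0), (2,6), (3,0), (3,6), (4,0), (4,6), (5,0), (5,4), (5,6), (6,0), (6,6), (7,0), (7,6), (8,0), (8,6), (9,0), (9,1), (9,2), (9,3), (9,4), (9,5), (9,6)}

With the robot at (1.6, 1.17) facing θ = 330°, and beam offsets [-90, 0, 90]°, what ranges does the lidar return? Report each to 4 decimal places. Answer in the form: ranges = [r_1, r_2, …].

ranges = [0.1963, 0.3400, 5.5772]

beam 1: φ=-90°, α=240°
  cosα=-0.5000 sinα=-0.8660 | (1,1) | tMaxX 1.2000 tMaxY 0.1963 | tΔX 2.0000 tΔY 1.1547
    t=0.1963 [y] (1,0) — stop
  → r_1 = 0.1963
beam 2: φ=0°, α=330°
  cosα=0.8660 sinα=-0.5000 | (1,1) | tMaxX 0.4619 tMaxY 0.3400 | tΔX 1.1547 tΔY 2.0000
    t=0.3400 [y] (1,0) — stop
  → r_2 = 0.3400
beam 3: φ=90°, α=60°
  cosα=0.5000 sinα=0.8660 | (1,1) | tMaxX 0.8000 tMaxY 0.9584 | tΔX 2.0000 tΔY 1.1547
    t=0.8000 [x] (2,1)
    t=0.9584 [y] (2,2)
    t=2.1131 [y] (2,3)
    t=2.8000 [x] (3,3)
    t=3.2678 [y] (3,4)
    t=4.4225 [y] (3,5)
    t=4.8000 [x] (4,5)
    t=5.5772 [y] (4,6) — stop
  → r_3 = 5.5772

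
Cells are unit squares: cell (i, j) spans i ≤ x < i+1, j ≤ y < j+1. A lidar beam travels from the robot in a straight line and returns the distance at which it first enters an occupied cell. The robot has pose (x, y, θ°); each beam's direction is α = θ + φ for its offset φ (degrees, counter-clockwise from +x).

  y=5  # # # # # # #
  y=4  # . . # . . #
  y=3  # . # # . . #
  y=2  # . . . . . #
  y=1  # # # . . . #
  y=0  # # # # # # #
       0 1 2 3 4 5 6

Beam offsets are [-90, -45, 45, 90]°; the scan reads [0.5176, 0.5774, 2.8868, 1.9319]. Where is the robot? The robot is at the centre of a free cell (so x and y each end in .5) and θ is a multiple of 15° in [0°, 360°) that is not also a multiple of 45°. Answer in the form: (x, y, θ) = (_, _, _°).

Candidates: 15 free-cell centres × 16 headings = 240 poses. Raycast each; keep the one whose scan matches to 4 dp.
  (3.5, 2.5, 105°): beam 1 = 2.5882 ≠ 0.5176 ✗
  (1.5, 2.5, 30°): beam 1 = 0.5774 ≠ 0.5176 ✗
  (4.5, 2.5, 345°): beam 1 = 1.5529 ≠ 0.5176 ✗
  (5.5, 2.5, 195°): beam 1 = 2.5882 ≠ 0.5176 ✗
  …
  (5.5, 2.5, 75°): r_1=0.5176, r_2=0.5774, r_3=2.8868, r_4=1.9319 — all match ✓
No second candidate reproduces the full scan.

(x, y, θ) = (5.5, 2.5, 75°)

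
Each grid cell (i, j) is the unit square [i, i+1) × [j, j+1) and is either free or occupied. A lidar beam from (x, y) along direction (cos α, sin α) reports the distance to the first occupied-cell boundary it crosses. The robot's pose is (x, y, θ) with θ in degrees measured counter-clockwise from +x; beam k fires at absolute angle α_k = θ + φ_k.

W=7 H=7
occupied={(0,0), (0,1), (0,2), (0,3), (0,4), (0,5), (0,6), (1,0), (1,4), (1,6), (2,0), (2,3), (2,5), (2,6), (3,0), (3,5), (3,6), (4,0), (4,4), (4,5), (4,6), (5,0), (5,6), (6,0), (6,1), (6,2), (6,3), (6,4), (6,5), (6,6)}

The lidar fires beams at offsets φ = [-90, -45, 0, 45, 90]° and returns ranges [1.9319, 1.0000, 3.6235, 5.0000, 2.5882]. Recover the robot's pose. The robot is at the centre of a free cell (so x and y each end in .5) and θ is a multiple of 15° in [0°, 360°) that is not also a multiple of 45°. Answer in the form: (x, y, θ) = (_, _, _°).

(x, y, θ) = (5.5, 3.5, 165°)

Candidates: 19 free-cell centres × 16 headings = 304 poses. Raycast each; keep the one whose scan matches to 4 dp.
  (3.5, 2.5, 345°): beam 1 = 1.5529 ≠ 1.9319 ✗
  (3.5, 1.5, 345°): beam 1 = 0.5176 ≠ 1.9319 ✗
  (5.5, 3.5, 345°): beam 1 = 2.5882 ≠ 1.9319 ✗
  (3.5, 4.5, 330°): beam 1 = 1.0000 ≠ 1.9319 ✗
  (5.5, 3.5, 105°): beam 1 = 0.5176 ≠ 1.9319 ✗
  …
  (5.5, 3.5, 165°): r_1=1.9319, r_2=1.0000, r_3=3.6235, r_4=5.0000, r_5=2.5882 — all match ✓
No second candidate reproduces the full scan.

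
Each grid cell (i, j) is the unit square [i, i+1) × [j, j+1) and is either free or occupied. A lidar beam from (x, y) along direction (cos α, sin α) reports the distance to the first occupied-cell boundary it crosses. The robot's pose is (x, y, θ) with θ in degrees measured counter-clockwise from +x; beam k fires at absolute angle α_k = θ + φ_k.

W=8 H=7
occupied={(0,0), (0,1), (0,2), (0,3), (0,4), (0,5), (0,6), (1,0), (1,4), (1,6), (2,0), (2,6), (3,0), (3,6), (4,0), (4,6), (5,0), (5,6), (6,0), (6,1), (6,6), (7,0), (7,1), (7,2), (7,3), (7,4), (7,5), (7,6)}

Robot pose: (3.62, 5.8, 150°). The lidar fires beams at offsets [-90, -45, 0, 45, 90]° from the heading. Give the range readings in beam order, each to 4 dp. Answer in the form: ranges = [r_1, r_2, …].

ranges = [0.2309, 0.2071, 0.4000, 2.7124, 5.2400]

beam 1: φ=-90°, α=60°
  direction (0.5000, 0.8660); cell (3,5); t to first gridline: x 0.7600, y 0.2309 (then +2.0000 / +1.1547)
    (3,6) via y @ 0.2309  # hit
  → r_1 = 0.2309
beam 2: φ=-45°, α=105°
  direction (-0.2588, 0.9659); cell (3,5); t to first gridline: x 2.3955, y 0.2071 (then +3.8637 / +1.0353)
    (3,6) via y @ 0.2071  # hit
  → r_2 = 0.2071
beam 3: φ=0°, α=150°
  direction (-0.8660, 0.5000); cell (3,5); t to first gridline: x 0.7159, y 0.4000 (then +1.1547 / +2.0000)
    (3,6) via y @ 0.4000  # hit
  → r_3 = 0.4000
beam 4: φ=45°, α=195°
  direction (-0.9659, -0.2588); cell (3,5); t to first gridline: x 0.6419, y 3.0910 (then +1.0353 / +3.8637)
    (2,5) via x @ 0.6419
    (1,5) via x @ 1.6771
    (0,5) via x @ 2.7124  # hit
  → r_4 = 2.7124
beam 5: φ=90°, α=240°
  direction (-0.5000, -0.8660); cell (3,5); t to first gridline: x 1.2400, y 0.9238 (then +2.0000 / +1.1547)
    (3,4) via y @ 0.9238
    (2,4) via x @ 1.2400
    (2,3) via y @ 2.0785
    (2,2) via y @ 3.2332
    (1,2) via x @ 3.2400
    (1,1) via y @ 4.3879
    (0,1) via x @ 5.2400  # hit
  → r_5 = 5.2400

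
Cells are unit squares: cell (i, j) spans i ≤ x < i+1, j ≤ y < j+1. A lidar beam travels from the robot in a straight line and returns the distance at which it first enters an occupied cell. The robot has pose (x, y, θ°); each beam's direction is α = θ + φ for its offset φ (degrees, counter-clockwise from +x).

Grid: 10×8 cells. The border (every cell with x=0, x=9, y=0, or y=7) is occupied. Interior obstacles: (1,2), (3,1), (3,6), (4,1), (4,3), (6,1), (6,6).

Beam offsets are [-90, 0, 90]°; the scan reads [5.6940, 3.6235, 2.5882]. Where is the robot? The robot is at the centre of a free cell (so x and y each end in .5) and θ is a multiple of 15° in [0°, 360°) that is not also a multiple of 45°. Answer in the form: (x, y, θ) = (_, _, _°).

(x, y, θ) = (6.5, 4.5, 255°)

Candidates: 41 free-cell centres × 16 headings = 656 poses. Raycast each; keep the one whose scan matches to 4 dp.
  (2.5, 2.5, 120°): beam 1 = 1.7321 ≠ 5.6940 ✗
  (5.5, 1.5, 300°): beam 1 = 0.5774 ≠ 5.6940 ✗
  (1.5, 6.5, 345°): beam 1 = 1.9319 ≠ 5.6940 ✗
  (5.5, 2.5, 120°): beam 1 = 4.0415 ≠ 5.6940 ✗
  …
  (6.5, 4.5, 255°): r_1=5.6940, r_2=3.6235, r_3=2.5882 — all match ✓
Unique over the lattice → pose = (6.5, 4.5, 255°).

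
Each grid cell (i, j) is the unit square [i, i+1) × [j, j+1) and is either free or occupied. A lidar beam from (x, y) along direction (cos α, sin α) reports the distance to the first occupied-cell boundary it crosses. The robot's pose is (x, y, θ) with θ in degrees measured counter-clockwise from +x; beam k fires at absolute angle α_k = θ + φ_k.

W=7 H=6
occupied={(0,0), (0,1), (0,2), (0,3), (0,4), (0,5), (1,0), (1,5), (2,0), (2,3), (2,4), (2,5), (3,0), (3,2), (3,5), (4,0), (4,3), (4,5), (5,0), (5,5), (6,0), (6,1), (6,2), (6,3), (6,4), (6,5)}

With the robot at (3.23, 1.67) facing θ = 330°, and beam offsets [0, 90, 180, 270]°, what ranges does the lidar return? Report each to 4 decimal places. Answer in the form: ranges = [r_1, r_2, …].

beam 1: φ=0°, α=330°
  d=(0.8660,-0.5000)  start (3,1)  tX=0.8891 tY=1.3400  stride 1/|dx|=1.1547 1/|dy|=2.0000
    cross x-line → (4,1), t=0.8891
    cross y-line → (4,0), t=1.3400 (wall)
  → r_1 = 1.3400
beam 2: φ=90°, α=60°
  d=(0.5000,0.8660)  start (3,1)  tX=1.5400 tY=0.3811  stride 1/|dx|=2.0000 1/|dy|=1.1547
    cross y-line → (3,2), t=0.3811 (wall)
  → r_2 = 0.3811
beam 3: φ=180°, α=150°
  d=(-0.8660,0.5000)  start (3,1)  tX=0.2656 tY=0.6600  stride 1/|dx|=1.1547 1/|dy|=2.0000
    cross x-line → (2,1), t=0.2656
    cross y-line → (2,2), t=0.6600
    cross x-line → (1,2), t=1.4203
    cross x-line → (0,2), t=2.5750 (wall)
  → r_3 = 2.5750
beam 4: φ=270°, α=240°
  d=(-0.5000,-0.8660)  start (3,1)  tX=0.4600 tY=0.7736  stride 1/|dx|=2.0000 1/|dy|=1.1547
    cross x-line → (2,1), t=0.4600
    cross y-line → (2,0), t=0.7736 (wall)
  → r_4 = 0.7736

ranges = [1.3400, 0.3811, 2.5750, 0.7736]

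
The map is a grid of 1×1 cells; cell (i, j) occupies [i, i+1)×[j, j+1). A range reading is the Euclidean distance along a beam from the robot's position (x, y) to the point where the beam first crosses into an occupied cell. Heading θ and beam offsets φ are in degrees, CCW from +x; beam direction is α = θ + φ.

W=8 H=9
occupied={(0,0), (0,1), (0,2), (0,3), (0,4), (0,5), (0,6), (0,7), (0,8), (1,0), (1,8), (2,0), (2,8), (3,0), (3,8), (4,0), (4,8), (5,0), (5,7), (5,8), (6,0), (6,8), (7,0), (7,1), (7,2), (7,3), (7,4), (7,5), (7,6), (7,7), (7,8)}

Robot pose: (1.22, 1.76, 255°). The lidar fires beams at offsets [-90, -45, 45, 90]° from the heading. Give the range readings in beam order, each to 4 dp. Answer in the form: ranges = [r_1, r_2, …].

ranges = [0.2278, 0.2540, 0.8776, 2.9364]

beam 1: φ=-90°, α=165°
  direction (-0.9659, 0.2588); cell (1,1); t to first gridline: x 0.2278, y 0.9273 (then +1.0353 / +3.8637)
    (0,1) via x @ 0.2278  # hit
  → r_1 = 0.2278
beam 2: φ=-45°, α=210°
  direction (-0.8660, -0.5000); cell (1,1); t to first gridline: x 0.2540, y 1.5200 (then +1.1547 / +2.0000)
    (0,1) via x @ 0.2540  # hit
  → r_2 = 0.2540
beam 3: φ=45°, α=300°
  direction (0.5000, -0.8660); cell (1,1); t to first gridline: x 1.5600, y 0.8776 (then +2.0000 / +1.1547)
    (1,0) via y @ 0.8776  # hit
  → r_3 = 0.8776
beam 4: φ=90°, α=345°
  direction (0.9659, -0.2588); cell (1,1); t to first gridline: x 0.8075, y 2.9364 (then +1.0353 / +3.8637)
    (2,1) via x @ 0.8075
    (3,1) via x @ 1.8428
    (4,1) via x @ 2.8781
    (4,0) via y @ 2.9364  # hit
  → r_4 = 2.9364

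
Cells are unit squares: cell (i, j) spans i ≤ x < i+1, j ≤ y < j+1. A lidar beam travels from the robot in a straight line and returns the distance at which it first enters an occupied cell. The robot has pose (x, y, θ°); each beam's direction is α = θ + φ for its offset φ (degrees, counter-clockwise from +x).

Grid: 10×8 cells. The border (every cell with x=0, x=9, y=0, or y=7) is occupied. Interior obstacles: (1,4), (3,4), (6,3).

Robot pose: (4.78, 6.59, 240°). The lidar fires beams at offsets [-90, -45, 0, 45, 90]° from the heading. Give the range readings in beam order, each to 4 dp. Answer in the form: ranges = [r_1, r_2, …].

beam 1: φ=-90°, α=150°
  cosα=-0.8660 sinα=0.5000 | (4,6) | tMaxX 0.9007 tMaxY 0.8200 | tΔX 1.1547 tΔY 2.0000
    t=0.8200 [y] (4,7) — stop
  → r_1 = 0.8200
beam 2: φ=-45°, α=195°
  cosα=-0.9659 sinα=-0.2588 | (4,6) | tMaxX 0.8075 tMaxY 2.2796 | tΔX 1.0353 tΔY 3.8637
    t=0.8075 [x] (3,6)
    t=1.8428 [x] (2,6)
    t=2.2796 [y] (2,5)
    t=2.8781 [x] (1,5)
    t=3.9133 [x] (0,5) — stop
  → r_2 = 3.9133
beam 3: φ=0°, α=240°
  cosα=-0.5000 sinα=-0.8660 | (4,6) | tMaxX 1.5600 tMaxY 0.6813 | tΔX 2.0000 tΔY 1.1547
    t=0.6813 [y] (4,5)
    t=1.5600 [x] (3,5)
    t=1.8360 [y] (3,4) — stop
  → r_3 = 1.8360
beam 4: φ=45°, α=285°
  cosα=0.2588 sinα=-0.9659 | (4,6) | tMaxX 0.8500 tMaxY 0.6108 | tΔX 3.8637 tΔY 1.0353
    t=0.6108 [y] (4,5)
    t=0.8500 [x] (5,5)
    t=1.6461 [y] (5,4)
    t=2.6814 [y] (5,3)
    t=3.7166 [y] (5,2)
    t=4.7137 [x] (6,2)
    t=4.7519 [y] (6,1)
    t=5.7872 [y] (6,0) — stop
  → r_4 = 5.7872
beam 5: φ=90°, α=330°
  cosα=0.8660 sinα=-0.5000 | (4,6) | tMaxX 0.2540 tMaxY 1.1800 | tΔX 1.1547 tΔY 2.0000
    t=0.2540 [x] (5,6)
    t=1.1800 [y] (5,5)
    t=1.4087 [x] (6,5)
    t=2.5634 [x] (7,5)
    t=3.1800 [y] (7,4)
    t=3.7181 [x] (8,4)
    t=4.8728 [x] (9,4) — stop
  → r_5 = 4.8728

ranges = [0.8200, 3.9133, 1.8360, 5.7872, 4.8728]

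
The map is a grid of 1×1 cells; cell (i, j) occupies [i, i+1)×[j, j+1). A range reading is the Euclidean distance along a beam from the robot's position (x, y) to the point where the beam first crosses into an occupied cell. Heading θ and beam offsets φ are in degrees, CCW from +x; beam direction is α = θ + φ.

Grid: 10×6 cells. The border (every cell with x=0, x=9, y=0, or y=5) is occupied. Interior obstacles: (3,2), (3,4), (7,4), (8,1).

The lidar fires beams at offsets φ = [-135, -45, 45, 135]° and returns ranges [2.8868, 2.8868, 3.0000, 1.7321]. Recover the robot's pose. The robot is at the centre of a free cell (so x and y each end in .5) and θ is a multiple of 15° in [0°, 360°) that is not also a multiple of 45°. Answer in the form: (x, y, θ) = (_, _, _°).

The pose lattice has 28·16 = 448 candidates. Test each by forward raycasting.
  (1.5, 3.5, 150°): beam 1 = 1.9319 ≠ 2.8868 ✗
  (1.5, 1.5, 75°): beam 1 = 0.5774 ≠ 2.8868 ✗
  (5.5, 1.5, 75°): beam 1 = 0.5774 ≠ 2.8868 ✗
  (8.5, 2.5, 75°): beam 1 = 0.5774 ≠ 2.8868 ✗
  (4.5, 1.5, 15°): beam 1 = 0.5774 ≠ 2.8868 ✗
  …
  (6.5, 2.5, 165°): r_1=2.8868, r_2=2.8868, r_3=3.0000, r_4=1.7321 — all match ✓
Only this pose fits every beam.

(x, y, θ) = (6.5, 2.5, 165°)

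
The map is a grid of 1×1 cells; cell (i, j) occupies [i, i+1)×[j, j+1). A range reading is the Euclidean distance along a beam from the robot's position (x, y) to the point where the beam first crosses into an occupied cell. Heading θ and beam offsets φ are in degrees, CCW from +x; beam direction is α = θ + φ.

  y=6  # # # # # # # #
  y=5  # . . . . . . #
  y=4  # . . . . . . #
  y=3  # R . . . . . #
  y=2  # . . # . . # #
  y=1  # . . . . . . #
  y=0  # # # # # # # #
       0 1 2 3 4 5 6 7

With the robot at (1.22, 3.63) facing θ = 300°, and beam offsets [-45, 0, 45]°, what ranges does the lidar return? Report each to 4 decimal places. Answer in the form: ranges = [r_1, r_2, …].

beam 1: φ=-45°, α=255°
  dir = (cos 255°, sin 255°) = (-0.2588, -0.9659); from cell (1,3)
  next x-line at t=0.8500, next y-line at t=0.6522; Δt_x=3.8637, Δt_y=1.0353
    y: enter (1,2) at t=0.6522
    x: enter (0,2) at t=0.8500 ← occupied
  → r_1 = 0.8500
beam 2: φ=0°, α=300°
  dir = (cos 300°, sin 300°) = (0.5000, -0.8660); from cell (1,3)
  next x-line at t=1.5600, next y-line at t=0.7275; Δt_x=2.0000, Δt_y=1.1547
    y: enter (1,2) at t=0.7275
    x: enter (2,2) at t=1.5600
    y: enter (2,1) at t=1.8822
    y: enter (2,0) at t=3.0369 ← occupied
  → r_2 = 3.0369
beam 3: φ=45°, α=345°
  dir = (cos 345°, sin 345°) = (0.9659, -0.2588); from cell (1,3)
  next x-line at t=0.8075, next y-line at t=2.4341; Δt_x=1.0353, Δt_y=3.8637
    x: enter (2,3) at t=0.8075
    x: enter (3,3) at t=1.8428
    y: enter (3,2) at t=2.4341 ← occupied
  → r_3 = 2.4341

ranges = [0.8500, 3.0369, 2.4341]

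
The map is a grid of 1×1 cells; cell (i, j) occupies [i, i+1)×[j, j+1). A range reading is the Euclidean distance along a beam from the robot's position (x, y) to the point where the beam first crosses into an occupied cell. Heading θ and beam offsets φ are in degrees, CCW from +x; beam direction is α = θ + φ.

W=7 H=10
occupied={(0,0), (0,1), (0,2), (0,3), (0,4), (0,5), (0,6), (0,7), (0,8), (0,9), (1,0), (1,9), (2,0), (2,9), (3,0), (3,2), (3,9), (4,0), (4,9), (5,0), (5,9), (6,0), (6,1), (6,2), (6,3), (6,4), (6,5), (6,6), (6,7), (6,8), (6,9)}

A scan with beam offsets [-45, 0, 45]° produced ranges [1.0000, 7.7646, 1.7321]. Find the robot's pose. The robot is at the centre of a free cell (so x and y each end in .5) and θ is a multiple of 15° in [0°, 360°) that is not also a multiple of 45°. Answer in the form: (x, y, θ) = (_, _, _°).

The pose lattice has 39·16 = 624 candidates. Test each by forward raycasting.
  (1.5, 7.5, 60°): beam 1 = 4.6587 ≠ 1.0000 ✗
  (5.5, 7.5, 210°): beam 1 = 4.6587 ≠ 1.0000 ✗
  (4.5, 6.5, 345°): beam 1 = 3.0000 ≠ 1.0000 ✗
  …
  (5.5, 1.5, 105°): r_1=1.0000, r_2=7.7646, r_3=1.7321 — all match ✓
Unique over the lattice → pose = (5.5, 1.5, 105°).

(x, y, θ) = (5.5, 1.5, 105°)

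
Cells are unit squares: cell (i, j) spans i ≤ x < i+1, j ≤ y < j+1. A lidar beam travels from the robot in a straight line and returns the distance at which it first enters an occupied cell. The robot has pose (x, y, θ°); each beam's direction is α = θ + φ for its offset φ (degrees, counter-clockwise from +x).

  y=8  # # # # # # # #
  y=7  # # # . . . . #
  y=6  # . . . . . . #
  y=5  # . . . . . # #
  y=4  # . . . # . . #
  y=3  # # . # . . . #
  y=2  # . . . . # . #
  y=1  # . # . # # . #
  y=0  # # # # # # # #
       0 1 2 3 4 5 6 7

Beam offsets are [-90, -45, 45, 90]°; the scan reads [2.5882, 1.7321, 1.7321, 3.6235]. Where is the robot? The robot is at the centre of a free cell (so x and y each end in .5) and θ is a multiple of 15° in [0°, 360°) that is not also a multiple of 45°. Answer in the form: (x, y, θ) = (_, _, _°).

Enumerate (i+0.5, j+0.5, θ) over the 32 free cells and 16 admissible headings. For each, cast all 4 beams and compare to the given ranges.
  (1.5, 1.5, 210°): beam 1 = 1.0000 ≠ 2.5882 ✗
  (2.5, 5.5, 300°): beam 1 = 1.7321 ≠ 2.5882 ✗
  (4.5, 6.5, 285°): beam 1 = 3.6235 ≠ 2.5882 ✗
  …
  (4.5, 6.5, 105°): r_1=2.5882, r_2=1.7321, r_3=1.7321, r_4=3.6235 — all match ✓
Unique over the lattice → pose = (4.5, 6.5, 105°).

(x, y, θ) = (4.5, 6.5, 105°)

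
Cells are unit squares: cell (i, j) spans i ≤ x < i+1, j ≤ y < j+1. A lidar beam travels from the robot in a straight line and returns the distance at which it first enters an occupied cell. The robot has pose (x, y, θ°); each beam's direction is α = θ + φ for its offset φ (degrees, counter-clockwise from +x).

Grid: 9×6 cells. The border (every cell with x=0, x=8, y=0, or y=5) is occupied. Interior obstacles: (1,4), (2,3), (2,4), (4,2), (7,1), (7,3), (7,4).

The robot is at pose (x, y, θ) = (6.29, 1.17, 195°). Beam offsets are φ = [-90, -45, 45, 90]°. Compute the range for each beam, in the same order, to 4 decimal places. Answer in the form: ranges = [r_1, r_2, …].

ranges = [3.9651, 1.6600, 0.1963, 0.1760]

beam 1: φ=-90°, α=105°
  d=(-0.2588,0.9659)  start (6,1)  tX=1.1205 tY=0.8593  stride 1/|dx|=3.8637 1/|dy|=1.0353
    cross y-line → (6,2), t=0.8593
    cross x-line → (5,2), t=1.1205
    cross y-line → (5,3), t=1.8946
    cross y-line → (5,4), t=2.9298
    cross y-line → (5,5), t=3.9651 (wall)
  → r_1 = 3.9651
beam 2: φ=-45°, α=150°
  d=(-0.8660,0.5000)  start (6,1)  tX=0.3349 tY=1.6600  stride 1/|dx|=1.1547 1/|dy|=2.0000
    cross x-line → (5,1), t=0.3349
    cross x-line → (4,1), t=1.4896
    cross y-line → (4,2), t=1.6600 (wall)
  → r_2 = 1.6600
beam 3: φ=45°, α=240°
  d=(-0.5000,-0.8660)  start (6,1)  tX=0.5800 tY=0.1963  stride 1/|dx|=2.0000 1/|dy|=1.1547
    cross y-line → (6,0), t=0.1963 (wall)
  → r_3 = 0.1963
beam 4: φ=90°, α=285°
  d=(0.2588,-0.9659)  start (6,1)  tX=2.7432 tY=0.1760  stride 1/|dx|=3.8637 1/|dy|=1.0353
    cross y-line → (6,0), t=0.1760 (wall)
  → r_4 = 0.1760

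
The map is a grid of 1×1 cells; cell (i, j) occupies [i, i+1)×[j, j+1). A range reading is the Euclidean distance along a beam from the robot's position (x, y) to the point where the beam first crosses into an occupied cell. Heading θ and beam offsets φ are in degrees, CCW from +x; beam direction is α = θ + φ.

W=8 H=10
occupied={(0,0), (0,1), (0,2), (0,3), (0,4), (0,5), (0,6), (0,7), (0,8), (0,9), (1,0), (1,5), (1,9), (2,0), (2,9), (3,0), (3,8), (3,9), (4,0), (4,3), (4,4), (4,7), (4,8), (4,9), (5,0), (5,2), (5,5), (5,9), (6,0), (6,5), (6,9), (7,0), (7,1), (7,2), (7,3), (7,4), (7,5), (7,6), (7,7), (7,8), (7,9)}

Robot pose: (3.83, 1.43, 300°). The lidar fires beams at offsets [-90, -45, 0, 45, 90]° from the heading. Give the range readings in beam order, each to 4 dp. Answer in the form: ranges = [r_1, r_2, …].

beam 1: φ=-90°, α=210°
  cosα=-0.8660 sinα=-0.5000 | (3,1) | tMaxX 0.9584 tMaxY 0.8600 | tΔX 1.1547 tΔY 2.0000
    t=0.8600 [y] (3,0) — stop
  → r_1 = 0.8600
beam 2: φ=-45°, α=255°
  cosα=-0.2588 sinα=-0.9659 | (3,1) | tMaxX 3.2069 tMaxY 0.4452 | tΔX 3.8637 tΔY 1.0353
    t=0.4452 [y] (3,0) — stop
  → r_2 = 0.4452
beam 3: φ=0°, α=300°
  cosα=0.5000 sinα=-0.8660 | (3,1) | tMaxX 0.3400 tMaxY 0.4965 | tΔX 2.0000 tΔY 1.1547
    t=0.3400 [x] (4,1)
    t=0.4965 [y] (4,0) — stop
  → r_3 = 0.4965
beam 4: φ=45°, α=345°
  cosα=0.9659 sinα=-0.2588 | (3,1) | tMaxX 0.1760 tMaxY 1.6614 | tΔX 1.0353 tΔY 3.8637
    t=0.1760 [x] (4,1)
    t=1.2113 [x] (5,1)
    t=1.6614 [y] (5,0) — stop
  → r_4 = 1.6614
beam 5: φ=90°, α=30°
  cosα=0.8660 sinα=0.5000 | (3,1) | tMaxX 0.1963 tMaxY 1.1400 | tΔX 1.1547 tΔY 2.0000
    t=0.1963 [x] (4,1)
    t=1.1400 [y] (4,2)
    t=1.3510 [x] (5,2) — stop
  → r_5 = 1.3510

ranges = [0.8600, 0.4452, 0.4965, 1.6614, 1.3510]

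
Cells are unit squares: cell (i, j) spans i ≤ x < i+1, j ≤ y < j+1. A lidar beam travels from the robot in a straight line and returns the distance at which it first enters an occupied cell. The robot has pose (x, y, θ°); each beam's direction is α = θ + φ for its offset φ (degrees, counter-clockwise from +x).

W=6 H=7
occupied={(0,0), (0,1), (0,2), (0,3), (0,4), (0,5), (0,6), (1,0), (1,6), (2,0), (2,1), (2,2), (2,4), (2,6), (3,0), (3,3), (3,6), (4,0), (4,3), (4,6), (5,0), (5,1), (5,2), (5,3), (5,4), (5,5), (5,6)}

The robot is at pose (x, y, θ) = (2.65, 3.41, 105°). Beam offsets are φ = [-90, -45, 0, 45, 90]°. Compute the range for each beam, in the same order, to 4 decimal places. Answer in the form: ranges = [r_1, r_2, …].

beam 1: φ=-90°, α=15°
  dir = (cos 15°, sin 15°) = (0.9659, 0.2588); from cell (2,3)
  next x-line at t=0.3623, next y-line at t=2.2796; Δt_x=1.0353, Δt_y=3.8637
    x: enter (3,3) at t=0.3623 ← occupied
  → r_1 = 0.3623
beam 2: φ=-45°, α=60°
  dir = (cos 60°, sin 60°) = (0.5000, 0.8660); from cell (2,3)
  next x-line at t=0.7000, next y-line at t=0.6813; Δt_x=2.0000, Δt_y=1.1547
    y: enter (2,4) at t=0.6813 ← occupied
  → r_2 = 0.6813
beam 3: φ=0°, α=105°
  dir = (cos 105°, sin 105°) = (-0.2588, 0.9659); from cell (2,3)
  next x-line at t=2.5114, next y-line at t=0.6108; Δt_x=3.8637, Δt_y=1.0353
    y: enter (2,4) at t=0.6108 ← occupied
  → r_3 = 0.6108
beam 4: φ=45°, α=150°
  dir = (cos 150°, sin 150°) = (-0.8660, 0.5000); from cell (2,3)
  next x-line at t=0.7506, next y-line at t=1.1800; Δt_x=1.1547, Δt_y=2.0000
    x: enter (1,3) at t=0.7506
    y: enter (1,4) at t=1.1800
    x: enter (0,4) at t=1.9053 ← occupied
  → r_4 = 1.9053
beam 5: φ=90°, α=195°
  dir = (cos 195°, sin 195°) = (-0.9659, -0.2588); from cell (2,3)
  next x-line at t=0.6729, next y-line at t=1.5841; Δt_x=1.0353, Δt_y=3.8637
    x: enter (1,3) at t=0.6729
    y: enter (1,2) at t=1.5841
    x: enter (0,2) at t=1.7082 ← occupied
  → r_5 = 1.7082

ranges = [0.3623, 0.6813, 0.6108, 1.9053, 1.7082]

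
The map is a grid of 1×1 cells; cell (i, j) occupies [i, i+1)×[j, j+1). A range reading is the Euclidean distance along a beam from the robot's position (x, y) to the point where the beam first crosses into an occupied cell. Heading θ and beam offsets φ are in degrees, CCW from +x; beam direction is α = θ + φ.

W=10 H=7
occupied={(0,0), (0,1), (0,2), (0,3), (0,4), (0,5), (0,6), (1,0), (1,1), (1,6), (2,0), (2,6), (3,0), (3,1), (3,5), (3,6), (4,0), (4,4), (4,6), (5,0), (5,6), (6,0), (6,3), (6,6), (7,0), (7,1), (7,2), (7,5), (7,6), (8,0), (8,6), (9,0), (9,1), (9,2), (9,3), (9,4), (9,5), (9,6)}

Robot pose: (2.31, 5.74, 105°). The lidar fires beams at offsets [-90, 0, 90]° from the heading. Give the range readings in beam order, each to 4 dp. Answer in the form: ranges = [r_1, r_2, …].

ranges = [0.7143, 0.2692, 1.3562]

beam 1: φ=-90°, α=15°
  direction (0.9659, 0.2588); cell (2,5); t to first gridline: x 0.7143, y 1.0046 (then +1.0353 / +3.8637)
    (3,5) via x @ 0.7143  # hit
  → r_1 = 0.7143
beam 2: φ=0°, α=105°
  direction (-0.2588, 0.9659); cell (2,5); t to first gridline: x 1.1977, y 0.2692 (then +3.8637 / +1.0353)
    (2,6) via y @ 0.2692  # hit
  → r_2 = 0.2692
beam 3: φ=90°, α=195°
  direction (-0.9659, -0.2588); cell (2,5); t to first gridline: x 0.3209, y 2.8591 (then +1.0353 / +3.8637)
    (1,5) via x @ 0.3209
    (0,5) via x @ 1.3562  # hit
  → r_3 = 1.3562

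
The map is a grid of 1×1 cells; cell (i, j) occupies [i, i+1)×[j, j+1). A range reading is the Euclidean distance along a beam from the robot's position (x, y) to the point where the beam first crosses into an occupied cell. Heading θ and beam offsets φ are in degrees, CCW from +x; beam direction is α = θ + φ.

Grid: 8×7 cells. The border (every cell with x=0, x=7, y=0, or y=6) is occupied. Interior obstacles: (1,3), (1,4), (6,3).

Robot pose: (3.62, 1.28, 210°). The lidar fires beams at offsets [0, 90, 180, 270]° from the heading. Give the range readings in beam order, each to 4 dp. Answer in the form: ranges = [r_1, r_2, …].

ranges = [0.5600, 0.3233, 3.4400, 3.2400]

beam 1: φ=0°, α=210°
  dir = (cos 210°, sin 210°) = (-0.8660, -0.5000); from cell (3,1)
  next x-line at t=0.7159, next y-line at t=0.5600; Δt_x=1.1547, Δt_y=2.0000
    y: enter (3,0) at t=0.5600 ← occupied
  → r_1 = 0.5600
beam 2: φ=90°, α=300°
  dir = (cos 300°, sin 300°) = (0.5000, -0.8660); from cell (3,1)
  next x-line at t=0.7600, next y-line at t=0.3233; Δt_x=2.0000, Δt_y=1.1547
    y: enter (3,0) at t=0.3233 ← occupied
  → r_2 = 0.3233
beam 3: φ=180°, α=30°
  dir = (cos 30°, sin 30°) = (0.8660, 0.5000); from cell (3,1)
  next x-line at t=0.4388, next y-line at t=1.4400; Δt_x=1.1547, Δt_y=2.0000
    x: enter (4,1) at t=0.4388
    y: enter (4,2) at t=1.4400
    x: enter (5,2) at t=1.5935
    x: enter (6,2) at t=2.7482
    y: enter (6,3) at t=3.4400 ← occupied
  → r_3 = 3.4400
beam 4: φ=270°, α=120°
  dir = (cos 120°, sin 120°) = (-0.5000, 0.8660); from cell (3,1)
  next x-line at t=1.2400, next y-line at t=0.8314; Δt_x=2.0000, Δt_y=1.1547
    y: enter (3,2) at t=0.8314
    x: enter (2,2) at t=1.2400
    y: enter (2,3) at t=1.9861
    y: enter (2,4) at t=3.1408
    x: enter (1,4) at t=3.2400 ← occupied
  → r_4 = 3.2400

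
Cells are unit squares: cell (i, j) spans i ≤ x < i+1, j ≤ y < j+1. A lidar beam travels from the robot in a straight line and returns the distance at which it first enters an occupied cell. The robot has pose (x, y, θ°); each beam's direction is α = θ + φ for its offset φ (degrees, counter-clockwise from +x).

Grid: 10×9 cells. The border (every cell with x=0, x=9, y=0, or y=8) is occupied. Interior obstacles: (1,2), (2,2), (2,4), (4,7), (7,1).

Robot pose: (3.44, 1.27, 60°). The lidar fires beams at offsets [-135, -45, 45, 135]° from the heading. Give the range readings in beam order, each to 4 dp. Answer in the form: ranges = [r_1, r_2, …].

ranges = [0.2795, 5.7561, 1.7000, 1.0432]

beam 1: φ=-135°, α=285°
  cosα=0.2588 sinα=-0.9659 | (3,1) | tMaxX 2.1637 tMaxY 0.2795 | tΔX 3.8637 tΔY 1.0353
    t=0.2795 [y] (3,0) — stop
  → r_1 = 0.2795
beam 2: φ=-45°, α=15°
  cosα=0.9659 sinα=0.2588 | (3,1) | tMaxX 0.5798 tMaxY 2.8205 | tΔX 1.0353 tΔY 3.8637
    t=0.5798 [x] (4,1)
    t=1.6150 [x] (5,1)
    t=2.6503 [x] (6,1)
    t=2.8205 [y] (6,2)
    t=3.6856 [x] (7,2)
    t=4.7209 [x] (8,2)
    t=5.7561 [x] (9,2) — stop
  → r_2 = 5.7561
beam 3: φ=45°, α=105°
  cosα=-0.2588 sinα=0.9659 | (3,1) | tMaxX 1.7000 tMaxY 0.7558 | tΔX 3.8637 tΔY 1.0353
    t=0.7558 [y] (3,2)
    t=1.7000 [x] (2,2) — stop
  → r_3 = 1.7000
beam 4: φ=135°, α=195°
  cosα=-0.9659 sinα=-0.2588 | (3,1) | tMaxX 0.4555 tMaxY 1.0432 | tΔX 1.0353 tΔY 3.8637
    t=0.4555 [x] (2,1)
    t=1.0432 [y] (2,0) — stop
  → r_4 = 1.0432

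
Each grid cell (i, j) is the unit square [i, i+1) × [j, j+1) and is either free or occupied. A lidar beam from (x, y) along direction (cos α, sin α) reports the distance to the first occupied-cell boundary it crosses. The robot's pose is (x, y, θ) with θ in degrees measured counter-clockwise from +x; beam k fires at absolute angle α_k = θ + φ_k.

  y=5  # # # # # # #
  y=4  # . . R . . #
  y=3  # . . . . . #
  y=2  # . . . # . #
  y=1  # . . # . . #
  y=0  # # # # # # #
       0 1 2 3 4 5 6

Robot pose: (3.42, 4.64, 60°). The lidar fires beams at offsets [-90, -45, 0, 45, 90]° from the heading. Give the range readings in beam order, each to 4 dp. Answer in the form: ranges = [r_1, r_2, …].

ranges = [2.9791, 1.3909, 0.4157, 0.3727, 0.7200]

beam 1: φ=-90°, α=330°
  d=(0.8660,-0.5000)  start (3,4)  tX=0.6697 tY=1.2800  stride 1/|dx|=1.1547 1/|dy|=2.0000
    cross x-line → (4,4), t=0.6697
    cross y-line → (4,3), t=1.2800
    cross x-line → (5,3), t=1.8244
    cross x-line → (6,3), t=2.9791 (wall)
  → r_1 = 2.9791
beam 2: φ=-45°, α=15°
  d=(0.9659,0.2588)  start (3,4)  tX=0.6005 tY=1.3909  stride 1/|dx|=1.0353 1/|dy|=3.8637
    cross x-line → (4,4), t=0.6005
    cross y-line → (4,5), t=1.3909 (wall)
  → r_2 = 1.3909
beam 3: φ=0°, α=60°
  d=(0.5000,0.8660)  start (3,4)  tX=1.1600 tY=0.4157  stride 1/|dx|=2.0000 1/|dy|=1.1547
    cross y-line → (3,5), t=0.4157 (wall)
  → r_3 = 0.4157
beam 4: φ=45°, α=105°
  d=(-0.2588,0.9659)  start (3,4)  tX=1.6228 tY=0.3727  stride 1/|dx|=3.8637 1/|dy|=1.0353
    cross y-line → (3,5), t=0.3727 (wall)
  → r_4 = 0.3727
beam 5: φ=90°, α=150°
  d=(-0.8660,0.5000)  start (3,4)  tX=0.4850 tY=0.7200  stride 1/|dx|=1.1547 1/|dy|=2.0000
    cross x-line → (2,4), t=0.4850
    cross y-line → (2,5), t=0.7200 (wall)
  → r_5 = 0.7200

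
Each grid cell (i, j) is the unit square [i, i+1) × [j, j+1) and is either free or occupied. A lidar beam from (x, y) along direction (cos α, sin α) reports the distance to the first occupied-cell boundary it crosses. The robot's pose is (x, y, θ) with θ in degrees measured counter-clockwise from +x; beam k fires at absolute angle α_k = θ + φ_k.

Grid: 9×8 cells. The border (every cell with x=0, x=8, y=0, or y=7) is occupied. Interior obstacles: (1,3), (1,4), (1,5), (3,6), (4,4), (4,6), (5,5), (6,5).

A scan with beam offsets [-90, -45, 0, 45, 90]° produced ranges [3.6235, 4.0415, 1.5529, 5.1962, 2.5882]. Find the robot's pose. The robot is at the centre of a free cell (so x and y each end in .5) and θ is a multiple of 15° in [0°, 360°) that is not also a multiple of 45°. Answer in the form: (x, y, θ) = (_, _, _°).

(x, y, θ) = (4.5, 2.5, 75°)

The pose lattice has 34·16 = 544 candidates. Test each by forward raycasting.
  (3.5, 4.5, 15°): beam 2 = 0.5774 ≠ 4.0415 ✗
  (6.5, 3.5, 255°): beam 1 = 1.9319 ≠ 3.6235 ✗
  (2.5, 3.5, 210°): beam 1 = 1.0000 ≠ 3.6235 ✗
  …
  (4.5, 2.5, 75°): r_1=3.6235, r_2=4.0415, r_3=1.5529, r_4=5.1962, r_5=2.5882 — all match ✓
Only this pose fits every beam.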